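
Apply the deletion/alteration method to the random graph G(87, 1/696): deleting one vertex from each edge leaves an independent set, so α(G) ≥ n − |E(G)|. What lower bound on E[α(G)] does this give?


E[|E(G)|] = C(87, 2)·p = 3741 · (1/696) = 43/8.
E[α(G)] ≥ n − E[|E(G)|] = 87 − 43/8 = 653/8.
Numerically: ≈ 81.6250.
(This is only a lower bound; the true E[α(G)] may be larger.)

E[α(G)] ≥ 653/8 ≈ 81.6250.


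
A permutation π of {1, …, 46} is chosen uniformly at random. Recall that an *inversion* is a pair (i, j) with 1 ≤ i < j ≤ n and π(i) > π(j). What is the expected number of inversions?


Write X = Σ X_I over the C(46, 2) = 1035 pairs i < j, with X_I the indicator of one inversion.
There are 1035 indicators.
For each fixed pair i < j, the values π(i) and π(j) are two distinct elements of {1, …, 46} in uniformly random order; by symmetry P[π(i) > π(j)] = 1/2.
By linearity: E[X] = 1035 · (1/2) = C(46, 2) · (1/2) = 1035/2 = 1035/2 ≈ 517.500000.

E[X] = 1035/2 = 517.500000.


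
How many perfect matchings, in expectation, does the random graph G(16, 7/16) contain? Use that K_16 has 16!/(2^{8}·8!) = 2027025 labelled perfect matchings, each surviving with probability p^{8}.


K_16 has 16!/(2^{8}·8!) = 2027025 labelled perfect matchings.
For each such perfect matching H, let X_H = 1 if all 8 edges of H are present in G. Then P[X_H = 1] = p^{8} = (7/16)^{8} = 5764801/4294967296.
By linearity of expectation: E[X] = Σ_H E[X_H] = 2027025 · p^{8} = 2027025 · 5764801/4294967296 = 11685395747025/4294967296.
Numerically: E[X] ≈ 2721.

E[X] = 2027025 · (7/16)^{8} = 11685395747025/4294967296 ≈ 2721.


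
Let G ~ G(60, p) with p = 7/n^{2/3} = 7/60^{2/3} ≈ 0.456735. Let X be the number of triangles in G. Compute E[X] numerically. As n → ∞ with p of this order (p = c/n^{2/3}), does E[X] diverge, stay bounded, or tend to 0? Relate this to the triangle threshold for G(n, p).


Number of potential triangles: C(60, 3) = 34220.
Each occurs with probability p³ ≈ (0.456735)³ ≈ 9.52777778e-02.
By linearity: E[X] = C(60, 3)·p³ ≈ 34220 · 9.52777778e-02 ≈ 3260.405556.
Since α = 2/3 < 1, p = c/n^{2/3} ≫ 1/n is above the triangle threshold p ~ 1/n. Asymptotically E[X] ~ (c³/6)·n^{3(1−α)} = (7³/6)·n^{1} → ∞; triangles are abundant w.h.p.

E[X] ≈ 3260.405556; in regime p = Θ(1/n^{2/3}) E[X] diverges (above the triangle threshold p ~ 1/n).


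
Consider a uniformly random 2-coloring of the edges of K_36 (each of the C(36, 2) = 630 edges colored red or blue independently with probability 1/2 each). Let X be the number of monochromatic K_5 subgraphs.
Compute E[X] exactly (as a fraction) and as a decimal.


Let X = Σ_S X_S over the C(36, 5) = 376992 subsets S of size 5, where X_S = 1 if the K_5 on S is monochromatic.
For a fixed S, the K_5 on S has C(5, 2) = 10 edges. P[all 10 edges red] = (1/2)^10, and likewise for blue, so P[monochromatic] = 2·(1/2)^10 = 2^{1 − 10} = 1/512.
By linearity of expectation: E[X] = C(36, 5) · 2^{1 − 10} = 376992 · 1/512 = 11781/16.
Numerically: E[X] ≈ 736.312500.

E[X] = C(36,5)·2^(1−C(5,2)) = 11781/16 ≈ 736.312500.


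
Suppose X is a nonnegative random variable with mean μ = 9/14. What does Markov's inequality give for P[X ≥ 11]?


μ = E[X] = 9/14, a = 11.
Markov: P[X ≥ 11] ≤ μ/a = (9/14)/11 = 9/154.
Numerically: ≈ 0.05844.
(Since a = 11 > μ = 0.64286, the bound 9/154 is < 1 and informative.)

P[X ≥ 11] ≤ 9/154 ≈ 0.05844.


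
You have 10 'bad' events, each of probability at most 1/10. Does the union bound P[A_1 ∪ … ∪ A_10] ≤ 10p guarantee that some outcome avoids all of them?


Union bound: P[∪_{i=1}^{10} A_i] ≤ Σ_i P[A_i] ≤ 10·p = 10·(1/10) = 1.
Numerically: 1 ≈ 1.000.
Is 1 < 1? NO.
Since the bound 1 is ≥ 1, the union bound is uninformative here; it does NOT by itself certify existence.

10·p = 1 ≈ 1.000; existence NOT certified by the union bound.


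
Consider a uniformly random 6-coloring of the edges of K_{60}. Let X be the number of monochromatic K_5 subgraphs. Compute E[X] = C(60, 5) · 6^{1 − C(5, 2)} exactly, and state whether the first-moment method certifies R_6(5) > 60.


E[X] = C(60, 5) · 6^{1 − 10} = 5461512 · 6^{−9} = 5461512/10077696.
As a reduced fraction: E[X] = 227563/419904 ≈ 0.5419.
Is E[X] < 1? YES.
Since E[X] < 1, there exists a 6-coloring of K_{60} with no monochromatic K_5; hence R_6(5) > 60.

E[X] = 227563/419904 ≈ 0.5419; E[X] < 1, so R_6(5) > 60.


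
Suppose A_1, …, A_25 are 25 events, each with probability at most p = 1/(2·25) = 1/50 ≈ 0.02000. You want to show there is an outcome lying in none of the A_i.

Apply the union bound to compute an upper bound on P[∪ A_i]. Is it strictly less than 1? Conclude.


Union bound: P[∪_{i=1}^{25} A_i] ≤ Σ_i P[A_i] ≤ 25·p = 25·(1/50) = 1/2.
Numerically: 1/2 ≈ 0.50000.
Is 1/2 < 1? YES.
Since P[∪ A_i] ≤ 1/2 < 1, the complement has P[∩ A_i^c] ≥ 1 − 1/2 = 1/2 > 0, so some outcome avoids every A_i.

25·p = 1/2 ≈ 0.50000; existence CERTIFIED by the union bound.


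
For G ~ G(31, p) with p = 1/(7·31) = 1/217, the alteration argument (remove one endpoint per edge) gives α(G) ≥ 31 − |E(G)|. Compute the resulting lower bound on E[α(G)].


E[|E(G)|] = C(31, 2)·p = 465 · (1/217) = 15/7.
E[α(G)] ≥ n − E[|E(G)|] = 31 − 15/7 = 202/7.
Numerically: ≈ 28.857.
(This is only a lower bound; the true E[α(G)] may be larger.)

E[α(G)] ≥ 202/7 ≈ 28.857.


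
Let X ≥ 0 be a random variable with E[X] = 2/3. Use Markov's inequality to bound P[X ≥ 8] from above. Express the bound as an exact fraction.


μ = E[X] = 2/3, a = 8.
Markov: P[X ≥ 8] ≤ μ/a = (2/3)/8 = 1/12.
Numerically: ≈ 0.08333.
(Since a = 8 > μ = 0.66667, the bound 1/12 is < 1 and informative.)

P[X ≥ 8] ≤ 1/12 ≈ 0.08333.


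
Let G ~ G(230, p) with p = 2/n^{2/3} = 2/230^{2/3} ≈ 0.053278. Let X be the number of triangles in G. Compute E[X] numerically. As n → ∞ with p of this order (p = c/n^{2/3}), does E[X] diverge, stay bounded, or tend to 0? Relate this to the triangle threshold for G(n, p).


Number of potential triangles: C(230, 3) = 2001460.
Each occurs with probability p³ ≈ (0.053278)³ ≈ 1.5122873e-04.
By linearity: E[X] = C(230, 3)·p³ ≈ 2001460 · 1.5122873e-04 ≈ 302.67826.
Since α = 2/3 < 1, p = c/n^{2/3} ≫ 1/n is above the triangle threshold p ~ 1/n. Asymptotically E[X] ~ (c³/6)·n^{3(1−α)} = (2³/6)·n^{1} → ∞; triangles are abundant w.h.p.

E[X] ≈ 302.67826; in regime p = Θ(1/n^{2/3}) E[X] diverges (above the triangle threshold p ~ 1/n).


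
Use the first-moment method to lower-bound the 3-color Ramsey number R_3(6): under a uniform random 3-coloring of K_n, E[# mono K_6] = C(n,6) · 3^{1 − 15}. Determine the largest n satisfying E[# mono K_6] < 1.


We need C(n, 6) · 3^{1 − 15} < 1, i.e. C(n, 6) < 3^{15 − 1} = 4782969.
Check values of n near the boundary:
  n = 37: C(37, 6) = 2324784; 2324784 < 4782969? YES
  n = 38: C(38, 6) = 2760681; 2760681 < 4782969? YES
  n = 39: C(39, 6) = 3262623; 3262623 < 4782969? YES
  n = 40: C(40, 6) = 3838380; 3838380 < 4782969? YES
  n = 41: C(41, 6) = 4496388; 4496388 < 4782969? YES
  n = 42: C(42, 6) = 5245786; 5245786 < 4782969? NO
The largest n with C(n, 6) < 4782969 is n = 41 (where E[X] = 1498796/1594323 ≈ 0.940). Hence R_3(6) > 41, i.e. R_3(6) ≥ 42.

Largest n = 41; hence R_3(6) > 41.


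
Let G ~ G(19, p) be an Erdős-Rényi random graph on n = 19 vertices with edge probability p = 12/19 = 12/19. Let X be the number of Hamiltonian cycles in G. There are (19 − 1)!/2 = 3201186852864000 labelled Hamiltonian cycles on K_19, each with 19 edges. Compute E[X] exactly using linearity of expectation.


K_19 has (19 − 1)!/2 = 3201186852864000 labelled Hamiltonian cycles.
For each such Hamiltonian cycle H, let X_H = 1 if all 19 edges of H are present in G. Then P[X_H = 1] = p^{19} = (12/19)^{19} = 319479999370622926848/1978419655660313589123979.
By linearity: E[X] = Σ_H E[X_H] = 3201186852864000 · p^{19} = 3201186852864000 · 319479999370622926848/1978419655660313589123979 = 1022715173738237107931793611292672000/1978419655660313589123979.
Numerically: E[X] ≈ 5.17e+11.

E[X] = 3201186852864000 · (12/19)^{19} = 1022715173738237107931793611292672000/1978419655660313589123979 ≈ 5.17e+11.


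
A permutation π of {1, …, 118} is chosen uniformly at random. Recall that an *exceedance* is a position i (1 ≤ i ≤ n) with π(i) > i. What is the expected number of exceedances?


Write X = Σ_{i=1}^{118} X_i, where X_i = 1_{π(i) > i}.
For each fixed i, π(i) is uniform over {1, …, 118} (marginal of a uniform permutation), so P[π(i) > i] = (n − i)/n. Summing: Σ_{i=1}^{118} (n − i)/n = (0 + 1 + … + 117)/118 = 118(118 − 1)/(2·118) = (118 − 1)/2.
Hence E[X] = Σ_{i=1}^{118} (118 − i)/118 = 117/2 ≈ 58.50000.

E[X] = 117/2 = 58.50000.


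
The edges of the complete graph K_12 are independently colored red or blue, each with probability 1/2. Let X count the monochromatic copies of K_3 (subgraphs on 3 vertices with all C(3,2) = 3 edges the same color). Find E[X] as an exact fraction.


Let X = Σ_S X_S over the C(12, 3) = 220 subsets S of size 3, where X_S = 1 if the K_3 on S is monochromatic.
For a fixed S, the K_3 on S has C(3, 2) = 3 edges. P[all 3 edges red] = (1/2)^3, and likewise for blue, so P[monochromatic] = 2·(1/2)^3 = 2^{1 − 3} = 1/4.
By linearity: E[X] = C(12, 3) · 2^{1 − 3} = 220 · 1/4 = 55.
Numerically: E[X] ≈ 55.0000.

E[X] = C(12,3)·2^(1−C(3,2)) = 55 ≈ 55.0000.


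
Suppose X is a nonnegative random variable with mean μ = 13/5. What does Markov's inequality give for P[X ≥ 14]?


μ = E[X] = 13/5, a = 14.
Markov: P[X ≥ 14] ≤ μ/a = (13/5)/14 = 13/70.
Numerically: ≈ 0.186.
(Since a = 14 > μ = 2.600, the bound 13/70 is < 1 and informative.)

P[X ≥ 14] ≤ 13/70 ≈ 0.186.


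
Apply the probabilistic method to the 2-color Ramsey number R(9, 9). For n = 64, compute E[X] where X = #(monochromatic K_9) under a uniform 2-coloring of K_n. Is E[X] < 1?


E[X] = C(64, 9) · 2^{1 − 36} = 27540584512 · 2^{−35} = 27540584512/34359738368.
As a reduced fraction: E[X] = 430321633/536870912 ≈ 0.80154.
Is E[X] < 1? YES.
Since E[X] < 1, there exists a 2-coloring of K_{64} with no monochromatic K_9; hence R(9, 9) > 64.

E[X] = 430321633/536870912 ≈ 0.80154; E[X] < 1, so R(9, 9) > 64.


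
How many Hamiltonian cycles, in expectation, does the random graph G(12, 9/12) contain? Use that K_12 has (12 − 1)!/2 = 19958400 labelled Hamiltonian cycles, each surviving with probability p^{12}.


K_12 has (12 − 1)!/2 = 19958400 labelled Hamiltonian cycles.
For each such Hamiltonian cycle H, let X_H = 1 if all 12 edges of H are present in G. Then P[X_H = 1] = p^{12} = (3/4)^{12} = 531441/16777216.
By linearity of expectation: E[X] = Σ_H E[X_H] = 19958400 · p^{12} = 19958400 · 531441/16777216 = 82864937925/131072.
Numerically: E[X] ≈ 632209.

E[X] = 19958400 · (3/4)^{12} = 82864937925/131072 ≈ 632209.


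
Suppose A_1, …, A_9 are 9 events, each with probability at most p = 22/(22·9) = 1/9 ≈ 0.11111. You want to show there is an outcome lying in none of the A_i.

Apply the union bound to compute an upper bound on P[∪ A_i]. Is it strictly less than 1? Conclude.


Union bound: P[∪_{i=1}^{9} A_i] ≤ Σ_i P[A_i] ≤ 9·p = 9·(1/9) = 1.
Numerically: 1 ≈ 1.00000.
Is 1 < 1? NO.
Since the bound 1 is ≥ 1, the union bound is uninformative here; it does NOT by itself certify existence.

9·p = 1 ≈ 1.00000; existence NOT certified by the union bound.


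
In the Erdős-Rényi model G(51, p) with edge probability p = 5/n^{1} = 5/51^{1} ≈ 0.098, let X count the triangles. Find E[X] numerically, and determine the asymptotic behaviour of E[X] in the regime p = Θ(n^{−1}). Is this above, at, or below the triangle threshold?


Number of potential triangles: C(51, 3) = 20825.
Each occurs with probability p³ ≈ (0.098)³ ≈ 9.42322e-04.
By linearity: E[X] = C(51, 3)·p³ ≈ 20825 · 9.42322e-04 ≈ 19.624.
Here α = 1, so p = 5/n is exactly at the triangle threshold p ~ 1/n. Asymptotically E[X] → c³/6 = 5³/6 = 125/6 ≈ 20.833, a bounded constant. In this regime the triangle count is asymptotically Poisson(c³/6).

E[X] ≈ 19.624; in regime p = Θ(1/n^{1}) E[X] stays bounded (at the triangle threshold p ~ 1/n).


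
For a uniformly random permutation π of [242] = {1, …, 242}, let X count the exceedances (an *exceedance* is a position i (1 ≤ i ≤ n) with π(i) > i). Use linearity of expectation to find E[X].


Write X = Σ_{i=1}^{242} X_i, where X_i = 1_{π(i) > i}.
For each fixed i, π(i) is uniform over {1, …, 242} (marginal of a uniform permutation), so P[π(i) > i] = (n − i)/n. Summing: Σ_{i=1}^{242} (n − i)/n = (0 + 1 + … + 241)/242 = 242(242 − 1)/(2·242) = (242 − 1)/2.
Hence E[X] = Σ_{i=1}^{242} (242 − i)/242 = 241/2 ≈ 120.500000.

E[X] = 241/2 = 120.500000.


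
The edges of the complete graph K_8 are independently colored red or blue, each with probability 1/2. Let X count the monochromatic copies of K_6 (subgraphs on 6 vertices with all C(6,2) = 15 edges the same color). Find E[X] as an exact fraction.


Let X = Σ_S X_S over the C(8, 6) = 28 subsets S of size 6, where X_S = 1 if the K_6 on S is monochromatic.
For a fixed S, the K_6 on S has C(6, 2) = 15 edges. P[all 15 edges red] = (1/2)^15, and likewise for blue, so P[monochromatic] = 2·(1/2)^15 = 2^{1 − 15} = 1/16384.
Summing: E[X] = C(8, 6) · 2^{1 − 15} = 28 · 1/16384 = 7/4096.
Numerically: E[X] ≈ 0.002.

E[X] = C(8,6)·2^(1−C(6,2)) = 7/4096 ≈ 0.002.


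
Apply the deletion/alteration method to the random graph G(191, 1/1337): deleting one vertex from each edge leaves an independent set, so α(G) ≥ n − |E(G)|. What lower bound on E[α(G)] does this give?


E[|E(G)|] = C(191, 2)·p = 18145 · (1/1337) = 95/7.
E[α(G)] ≥ n − E[|E(G)|] = 191 − 95/7 = 1242/7.
Numerically: ≈ 177.4286.
(This is only a lower bound; the true E[α(G)] may be larger.)

E[α(G)] ≥ 1242/7 ≈ 177.4286.


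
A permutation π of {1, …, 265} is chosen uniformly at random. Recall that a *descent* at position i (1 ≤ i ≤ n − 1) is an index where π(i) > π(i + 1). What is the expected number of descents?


Write X = Σ X_I over i = 1, …, 264, with X_I the indicator of one descent.
There are 264 indicators.
For each fixed i, the pair (π(i), π(i+1)) is a uniformly random ordered pair of distinct values from {1, …, 265}; by symmetry P[π(i) > π(i+1)] = 1/2.
By linearity: E[X] = 264 · (1/2) = (265 − 1) · (1/2) = 132 ≈ 132.0000.

E[X] = 132 = 132.0000.


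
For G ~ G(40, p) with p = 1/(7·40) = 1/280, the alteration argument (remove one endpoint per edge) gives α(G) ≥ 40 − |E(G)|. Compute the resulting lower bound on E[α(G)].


E[|E(G)|] = C(40, 2)·p = 780 · (1/280) = 39/14.
E[α(G)] ≥ n − E[|E(G)|] = 40 − 39/14 = 521/14.
Numerically: ≈ 37.214.
(This is only a lower bound; the true E[α(G)] may be larger.)

E[α(G)] ≥ 521/14 ≈ 37.214.


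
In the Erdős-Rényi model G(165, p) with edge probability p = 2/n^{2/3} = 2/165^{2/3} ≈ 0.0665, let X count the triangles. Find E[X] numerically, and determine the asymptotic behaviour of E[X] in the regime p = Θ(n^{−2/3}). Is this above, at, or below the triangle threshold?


Number of potential triangles: C(165, 3) = 735130.
Each occurs with probability p³ ≈ (0.0665)³ ≈ 2.93848e-04.
By linearity: E[X] = C(165, 3)·p³ ≈ 735130 · 2.93848e-04 ≈ 216.016.
Since α = 2/3 < 1, p = c/n^{2/3} ≫ 1/n is above the triangle threshold p ~ 1/n. Asymptotically E[X] ~ (c³/6)·n^{3(1−α)} = (2³/6)·n^{1} → ∞; triangles are abundant w.h.p.

E[X] ≈ 216.016; in regime p = Θ(1/n^{2/3}) E[X] diverges (above the triangle threshold p ~ 1/n).


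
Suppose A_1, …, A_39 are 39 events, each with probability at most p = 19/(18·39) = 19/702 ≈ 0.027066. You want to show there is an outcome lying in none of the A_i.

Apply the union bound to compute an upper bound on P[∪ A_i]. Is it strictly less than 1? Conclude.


Union bound: P[∪_{i=1}^{39} A_i] ≤ Σ_i P[A_i] ≤ 39·p = 39·(19/702) = 19/18.
Numerically: 19/18 ≈ 1.055556.
Is 19/18 < 1? NO.
Since the bound 19/18 is ≥ 1, the union bound is uninformative here; it does NOT by itself certify existence.

39·p = 19/18 ≈ 1.055556; existence NOT certified by the union bound.


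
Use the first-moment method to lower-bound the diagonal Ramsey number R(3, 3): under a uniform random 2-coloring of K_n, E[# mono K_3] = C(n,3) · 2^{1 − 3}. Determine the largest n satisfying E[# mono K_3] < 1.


We need C(n, 3) · 2^{1 − 3} < 1, i.e. C(n, 3) < 2^{3 − 1} = 4.
Check values of n near the boundary:
  n = 3: C(3, 3) = 1; 1 < 4? YES
  n = 4: C(4, 3) = 4; 4 < 4? NO
The largest n with C(n, 3) < 4 is n = 3 (where E[X] = 1/4 ≈ 0.25000). Hence R(3, 3) > 3, i.e. R(3, 3) ≥ 4.

Largest n = 3; hence R(3, 3) > 3.


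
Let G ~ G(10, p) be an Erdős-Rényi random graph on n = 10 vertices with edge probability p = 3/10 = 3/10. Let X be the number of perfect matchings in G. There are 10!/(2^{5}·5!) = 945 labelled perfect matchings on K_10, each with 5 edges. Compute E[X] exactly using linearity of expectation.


K_10 has 10!/(2^{5}·5!) = 945 labelled perfect matchings.
For each such perfect matching H, let X_H = 1 if all 5 edges of H are present in G. Then P[X_H = 1] = p^{5} = (3/10)^{5} = 243/100000.
Summing the indicators: E[X] = Σ_H E[X_H] = 945 · p^{5} = 945 · 243/100000 = 45927/20000.
Numerically: E[X] ≈ 2.2963.

E[X] = 945 · (3/10)^{5} = 45927/20000 ≈ 2.2963.


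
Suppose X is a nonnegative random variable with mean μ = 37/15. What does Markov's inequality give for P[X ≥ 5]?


μ = E[X] = 37/15, a = 5.
Markov: P[X ≥ 5] ≤ μ/a = (37/15)/5 = 37/75.
Numerically: ≈ 0.493.
(Since a = 5 > μ = 2.467, the bound 37/75 is < 1 and informative.)

P[X ≥ 5] ≤ 37/75 ≈ 0.493.


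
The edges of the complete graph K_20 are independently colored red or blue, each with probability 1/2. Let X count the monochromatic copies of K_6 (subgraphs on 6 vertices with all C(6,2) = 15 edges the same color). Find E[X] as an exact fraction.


Let X = Σ_S X_S over the C(20, 6) = 38760 subsets S of size 6, where X_S = 1 if the K_6 on S is monochromatic.
For a fixed S, the K_6 on S has C(6, 2) = 15 edges. P[all 15 edges red] = (1/2)^15, and likewise for blue, so P[monochromatic] = 2·(1/2)^15 = 2^{1 − 15} = 1/16384.
By linearity of expectation: E[X] = C(20, 6) · 2^{1 − 15} = 38760 · 1/16384 = 4845/2048.
Numerically: E[X] ≈ 2.36572.

E[X] = C(20,6)·2^(1−C(6,2)) = 4845/2048 ≈ 2.36572.


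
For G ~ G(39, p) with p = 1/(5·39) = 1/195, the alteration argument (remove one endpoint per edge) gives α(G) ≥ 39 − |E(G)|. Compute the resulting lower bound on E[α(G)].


E[|E(G)|] = C(39, 2)·p = 741 · (1/195) = 19/5.
E[α(G)] ≥ n − E[|E(G)|] = 39 − 19/5 = 176/5.
Numerically: ≈ 35.20000.
(This is only a lower bound; the true E[α(G)] may be larger.)

E[α(G)] ≥ 176/5 ≈ 35.20000.


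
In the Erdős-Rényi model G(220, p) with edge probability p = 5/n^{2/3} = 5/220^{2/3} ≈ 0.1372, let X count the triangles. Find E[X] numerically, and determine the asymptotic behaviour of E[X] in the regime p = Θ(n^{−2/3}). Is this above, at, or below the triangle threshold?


Number of potential triangles: C(220, 3) = 1750540.
Each occurs with probability p³ ≈ (0.1372)³ ≈ 2.5826446e-03.
By linearity: E[X] = C(220, 3)·p³ ≈ 1750540 · 2.5826446e-03 ≈ 4521.02273.
Since α = 2/3 < 1, p = c/n^{2/3} ≫ 1/n is above the triangle threshold p ~ 1/n. Asymptotically E[X] ~ (c³/6)·n^{3(1−α)} = (5³/6)·n^{1} → ∞; triangles are abundant w.h.p.

E[X] ≈ 4521.02273; in regime p = Θ(1/n^{2/3}) E[X] diverges (above the triangle threshold p ~ 1/n).


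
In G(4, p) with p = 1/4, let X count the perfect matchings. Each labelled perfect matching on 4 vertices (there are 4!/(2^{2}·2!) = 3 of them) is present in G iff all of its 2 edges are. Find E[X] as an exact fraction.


K_4 has 4!/(2^{2}·2!) = 3 labelled perfect matchings.
For each such perfect matching H, let X_H = 1 if all 2 edges of H are present in G. Then P[X_H = 1] = p^{2} = (1/4)^{2} = 1/16.
Summing the indicators: E[X] = Σ_H E[X_H] = 3 · p^{2} = 3 · 1/16 = 3/16.
Numerically: E[X] ≈ 0.1875.

E[X] = 3 · (1/4)^{2} = 3/16 ≈ 0.1875.


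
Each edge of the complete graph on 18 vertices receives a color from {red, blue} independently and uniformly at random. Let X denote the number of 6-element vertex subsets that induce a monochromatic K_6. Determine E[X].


Let X = Σ_S X_S over the C(18, 6) = 18564 subsets S of size 6, where X_S = 1 if the K_6 on S is monochromatic.
For a fixed S, the K_6 on S has C(6, 2) = 15 edges. P[all 15 edges red] = (1/2)^15, and likewise for blue, so P[monochromatic] = 2·(1/2)^15 = 2^{1 − 15} = 1/16384.
By linearity: E[X] = C(18, 6) · 2^{1 − 15} = 18564 · 1/16384 = 4641/4096.
Numerically: E[X] ≈ 1.13306.

E[X] = C(18,6)·2^(1−C(6,2)) = 4641/4096 ≈ 1.13306.


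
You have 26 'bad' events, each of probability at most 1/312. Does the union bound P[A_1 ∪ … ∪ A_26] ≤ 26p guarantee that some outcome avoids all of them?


Union bound: P[∪_{i=1}^{26} A_i] ≤ Σ_i P[A_i] ≤ 26·p = 26·(1/312) = 1/12.
Numerically: 1/12 ≈ 0.08333.
Is 1/12 < 1? YES.
Since P[∪ A_i] ≤ 1/12 < 1, the complement has P[∩ A_i^c] ≥ 1 − 1/12 = 11/12 > 0, so some outcome avoids every A_i.

26·p = 1/12 ≈ 0.08333; existence CERTIFIED by the union bound.


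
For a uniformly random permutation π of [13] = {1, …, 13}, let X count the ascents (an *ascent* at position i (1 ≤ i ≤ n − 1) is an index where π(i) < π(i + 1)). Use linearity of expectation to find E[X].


Write X = Σ X_I over i = 1, …, 12, with X_I the indicator of one ascent.
There are 12 indicators.
For each fixed i, the pair (π(i), π(i+1)) is a uniformly random ordered pair of distinct values from {1, …, 13}; by symmetry P[π(i) < π(i+1)] = 1/2.
By linearity: E[X] = 12 · (1/2) = (13 − 1) · (1/2) = 6 ≈ 6.0000.

E[X] = 6 = 6.0000.


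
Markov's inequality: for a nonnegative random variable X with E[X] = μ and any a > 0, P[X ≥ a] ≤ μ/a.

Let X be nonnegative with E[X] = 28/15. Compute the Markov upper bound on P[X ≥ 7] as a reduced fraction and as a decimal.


μ = E[X] = 28/15, a = 7.
Markov: P[X ≥ 7] ≤ μ/a = (28/15)/7 = 4/15.
Numerically: ≈ 0.2667.
(Since a = 7 > μ = 1.8667, the bound 4/15 is < 1 and informative.)

P[X ≥ 7] ≤ 4/15 ≈ 0.2667.


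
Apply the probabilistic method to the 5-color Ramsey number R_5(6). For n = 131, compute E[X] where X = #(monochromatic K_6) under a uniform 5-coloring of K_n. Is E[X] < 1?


E[X] = C(131, 6) · 5^{1 − 15} = 6249655776 · 5^{−14} = 6249655776/6103515625.
As a reduced fraction: E[X] = 6249655776/6103515625 ≈ 1.0239436.
Is E[X] < 1? NO.
Since E[X] ≥ 1, the first-moment bound is inconclusive at n = 131; it does NOT by itself certify R_5(6) > 131.

E[X] = 6249655776/6103515625 ≈ 1.0239436; E[X] ≥ 1; first-moment method inconclusive here.


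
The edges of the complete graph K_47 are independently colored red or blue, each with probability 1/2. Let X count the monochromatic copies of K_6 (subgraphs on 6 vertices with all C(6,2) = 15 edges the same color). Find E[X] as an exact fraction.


Let X = Σ_S X_S over the C(47, 6) = 10737573 subsets S of size 6, where X_S = 1 if the K_6 on S is monochromatic.
For a fixed S, the K_6 on S has C(6, 2) = 15 edges. P[all 15 edges red] = (1/2)^15, and likewise for blue, so P[monochromatic] = 2·(1/2)^15 = 2^{1 − 15} = 1/16384.
By linearity of expectation: E[X] = C(47, 6) · 2^{1 − 15} = 10737573 · 1/16384 = 10737573/16384.
Numerically: E[X] ≈ 655.36945.

E[X] = C(47,6)·2^(1−C(6,2)) = 10737573/16384 ≈ 655.36945.


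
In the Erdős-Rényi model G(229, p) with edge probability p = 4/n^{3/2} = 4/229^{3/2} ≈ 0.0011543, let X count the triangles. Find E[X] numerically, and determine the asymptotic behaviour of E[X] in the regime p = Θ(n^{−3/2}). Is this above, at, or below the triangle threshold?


Number of potential triangles: C(229, 3) = 1975354.
Each occurs with probability p³ ≈ (0.0011543)³ ≈ 1.5378724e-09.
By linearity: E[X] = C(229, 3)·p³ ≈ 1975354 · 1.5378724e-09 ≈ 0.00304.
Since α = 3/2 > 1, p = c/n^{3/2} = o(1/n) is below the triangle threshold p ~ 1/n. Asymptotically E[X] ~ (c³/6)·n^{3(1−α)} = (4³/6)·n^{-1.5} → 0, so by Markov's inequality G has no triangles w.h.p.

E[X] ≈ 0.00304; in regime p = Θ(1/n^{3/2}) E[X] tends to 0 (below the triangle threshold p ~ 1/n).


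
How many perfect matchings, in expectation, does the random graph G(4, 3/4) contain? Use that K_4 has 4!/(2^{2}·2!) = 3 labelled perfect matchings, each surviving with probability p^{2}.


K_4 has 4!/(2^{2}·2!) = 3 labelled perfect matchings.
For each such perfect matching H, let X_H = 1 if all 2 edges of H are present in G. Then P[X_H = 1] = p^{2} = (3/4)^{2} = 9/16.
By linearity of expectation: E[X] = Σ_H E[X_H] = 3 · p^{2} = 3 · 9/16 = 27/16.
Numerically: E[X] ≈ 1.69.

E[X] = 3 · (3/4)^{2} = 27/16 ≈ 1.69.


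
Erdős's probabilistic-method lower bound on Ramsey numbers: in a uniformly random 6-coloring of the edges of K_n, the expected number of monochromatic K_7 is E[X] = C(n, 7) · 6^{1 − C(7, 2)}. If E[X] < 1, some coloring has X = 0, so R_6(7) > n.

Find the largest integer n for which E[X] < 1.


We need C(n, 7) · 6^{1 − 21} < 1, i.e. C(n, 7) < 6^{21 − 1} = 3656158440062976.
Check values of n near the boundary:
  n = 563: C(563, 7) = 3426622515769596; 3426622515769596 < 3656158440062976? YES
  n = 564: C(564, 7) = 3469685994423792; 3469685994423792 < 3656158440062976? YES
  n = 565: C(565, 7) = 3513212521235560; 3513212521235560 < 3656158440062976? YES
  n = 566: C(566, 7) = 3557206237959440; 3557206237959440 < 3656158440062976? YES
  n = 567: C(567, 7) = 3601671315933933; 3601671315933933 < 3656158440062976? YES
  n = 568: C(568, 7) = 3646611956239704; 3646611956239704 < 3656158440062976? YES
  n = 569: C(569, 7) = 3692032389858348; 3692032389858348 < 3656158440062976? NO
  n = 570: C(570, 7) = 3737936877831720; 3737936877831720 < 3656158440062976? NO
The largest n with C(n, 7) < 3656158440062976 is n = 568 (where E[X] = 16882462760369/16926659444736 ≈ 0.9974). Hence R_6(7) > 568, i.e. R_6(7) ≥ 569.

Largest n = 568; hence R_6(7) > 568.


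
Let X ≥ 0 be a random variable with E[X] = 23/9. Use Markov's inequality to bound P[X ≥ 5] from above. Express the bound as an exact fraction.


μ = E[X] = 23/9, a = 5.
Markov: P[X ≥ 5] ≤ μ/a = (23/9)/5 = 23/45.
Numerically: ≈ 0.511.
(Since a = 5 > μ = 2.556, the bound 23/45 is < 1 and informative.)

P[X ≥ 5] ≤ 23/45 ≈ 0.511.


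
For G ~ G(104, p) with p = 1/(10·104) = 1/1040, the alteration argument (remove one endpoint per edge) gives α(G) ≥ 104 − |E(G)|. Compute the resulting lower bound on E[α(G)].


E[|E(G)|] = C(104, 2)·p = 5356 · (1/1040) = 103/20.
E[α(G)] ≥ n − E[|E(G)|] = 104 − 103/20 = 1977/20.
Numerically: ≈ 98.85000.
(This is only a lower bound; the true E[α(G)] may be larger.)

E[α(G)] ≥ 1977/20 ≈ 98.85000.


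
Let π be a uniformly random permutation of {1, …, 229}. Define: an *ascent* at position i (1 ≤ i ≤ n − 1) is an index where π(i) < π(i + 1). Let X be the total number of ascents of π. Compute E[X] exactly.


Write X = Σ X_I over i = 1, …, 228, with X_I the indicator of one ascent.
There are 228 indicators.
For each fixed i, the pair (π(i), π(i+1)) is a uniformly random ordered pair of distinct values from {1, …, 229}; by symmetry P[π(i) < π(i+1)] = 1/2.
By linearity: E[X] = 228 · (1/2) = (229 − 1) · (1/2) = 114 ≈ 114.0000.

E[X] = 114 = 114.0000.


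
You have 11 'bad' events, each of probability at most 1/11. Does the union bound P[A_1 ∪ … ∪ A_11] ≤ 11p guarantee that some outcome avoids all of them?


Union bound: P[∪_{i=1}^{11} A_i] ≤ Σ_i P[A_i] ≤ 11·p = 11·(1/11) = 1.
Numerically: 1 ≈ 1.0000.
Is 1 < 1? NO.
Since the bound 1 is ≥ 1, the union bound is uninformative here; it does NOT by itself certify existence.

11·p = 1 ≈ 1.0000; existence NOT certified by the union bound.


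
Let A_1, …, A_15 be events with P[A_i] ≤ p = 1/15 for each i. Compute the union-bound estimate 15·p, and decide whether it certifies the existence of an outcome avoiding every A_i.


Union bound: P[∪_{i=1}^{15} A_i] ≤ Σ_i P[A_i] ≤ 15·p = 15·(1/15) = 1.
Numerically: 1 ≈ 1.00000.
Is 1 < 1? NO.
Since the bound 1 is ≥ 1, the union bound is uninformative here; it does NOT by itself certify existence.

15·p = 1 ≈ 1.00000; existence NOT certified by the union bound.


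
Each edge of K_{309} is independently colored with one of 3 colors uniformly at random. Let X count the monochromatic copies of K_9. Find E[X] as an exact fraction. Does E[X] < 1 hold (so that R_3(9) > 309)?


E[X] = C(309, 9) · 3^{1 − 36} = 62920976643980686 · 3^{−35} = 62920976643980686/50031545098999707.
As a reduced fraction: E[X] = 62920976643980686/50031545098999707 ≈ 1.2576261.
Is E[X] < 1? NO.
Since E[X] ≥ 1, the first-moment bound is inconclusive at n = 309; it does NOT by itself certify R_3(9) > 309.

E[X] = 62920976643980686/50031545098999707 ≈ 1.2576261; E[X] ≥ 1; first-moment method inconclusive here.


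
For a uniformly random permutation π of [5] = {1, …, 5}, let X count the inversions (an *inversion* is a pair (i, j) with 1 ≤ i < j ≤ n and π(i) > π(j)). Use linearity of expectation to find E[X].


Write X = Σ X_I over the C(5, 2) = 10 pairs i < j, with X_I the indicator of one inversion.
There are 10 indicators.
For each fixed pair i < j, the values π(i) and π(j) are two distinct elements of {1, …, 5} in uniformly random order; by symmetry P[π(i) > π(j)] = 1/2.
By linearity: E[X] = 10 · (1/2) = C(5, 2) · (1/2) = 10/2 = 5 ≈ 5.0000.

E[X] = 5 = 5.0000.


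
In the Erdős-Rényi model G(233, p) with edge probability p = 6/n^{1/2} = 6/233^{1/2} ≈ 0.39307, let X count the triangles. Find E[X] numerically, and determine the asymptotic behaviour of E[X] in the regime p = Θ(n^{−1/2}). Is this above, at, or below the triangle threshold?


Number of potential triangles: C(233, 3) = 2081156.
Each occurs with probability p³ ≈ (0.39307)³ ≈ 6.0732320e-02.
By linearity: E[X] = C(233, 3)·p³ ≈ 2081156 · 6.0732320e-02 ≈ 126393.43156.
Since α = 1/2 < 1, p = c/n^{1/2} ≫ 1/n is above the triangle threshold p ~ 1/n. Asymptotically E[X] ~ (c³/6)·n^{3(1−α)} = (6³/6)·n^{1.5} → ∞; triangles are abundant w.h.p.

E[X] ≈ 126393.43156; in regime p = Θ(1/n^{1/2}) E[X] diverges (above the triangle threshold p ~ 1/n).


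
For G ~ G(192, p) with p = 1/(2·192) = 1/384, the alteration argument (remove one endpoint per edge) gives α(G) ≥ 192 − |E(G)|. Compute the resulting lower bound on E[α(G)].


E[|E(G)|] = C(192, 2)·p = 18336 · (1/384) = 191/4.
E[α(G)] ≥ n − E[|E(G)|] = 192 − 191/4 = 577/4.
Numerically: ≈ 144.25000.
(This is only a lower bound; the true E[α(G)] may be larger.)

E[α(G)] ≥ 577/4 ≈ 144.25000.


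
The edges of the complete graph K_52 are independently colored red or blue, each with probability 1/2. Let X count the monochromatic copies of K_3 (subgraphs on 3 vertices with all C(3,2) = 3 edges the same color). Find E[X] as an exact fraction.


Let X = Σ_S X_S over the C(52, 3) = 22100 subsets S of size 3, where X_S = 1 if the K_3 on S is monochromatic.
For a fixed S, the K_3 on S has C(3, 2) = 3 edges. P[all 3 edges red] = (1/2)^3, and likewise for blue, so P[monochromatic] = 2·(1/2)^3 = 2^{1 − 3} = 1/4.
By linearity of expectation: E[X] = C(52, 3) · 2^{1 − 3} = 22100 · 1/4 = 5525.
Numerically: E[X] ≈ 5525.00000.

E[X] = C(52,3)·2^(1−C(3,2)) = 5525 ≈ 5525.00000.


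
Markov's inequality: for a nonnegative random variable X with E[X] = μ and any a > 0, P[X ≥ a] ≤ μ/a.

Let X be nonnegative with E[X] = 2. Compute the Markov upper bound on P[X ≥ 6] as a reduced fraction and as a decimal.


μ = E[X] = 2, a = 6.
Markov: P[X ≥ 6] ≤ μ/a = (2)/6 = 1/3.
Numerically: ≈ 0.333333.
(Since a = 6 > μ = 2.000000, the bound 1/3 is < 1 and informative.)

P[X ≥ 6] ≤ 1/3 ≈ 0.333333.


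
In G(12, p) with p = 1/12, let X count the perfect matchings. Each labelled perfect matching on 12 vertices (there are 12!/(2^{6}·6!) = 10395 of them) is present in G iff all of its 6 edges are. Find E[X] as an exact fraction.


K_12 has 12!/(2^{6}·6!) = 10395 labelled perfect matchings.
For each such perfect matching H, let X_H = 1 if all 6 edges of H are present in G. Then P[X_H = 1] = p^{6} = (1/12)^{6} = 1/2985984.
By linearity: E[X] = Σ_H E[X_H] = 10395 · p^{6} = 10395 · 1/2985984 = 385/110592.
Numerically: E[X] ≈ 0.003481.

E[X] = 10395 · (1/12)^{6} = 385/110592 ≈ 0.003481.


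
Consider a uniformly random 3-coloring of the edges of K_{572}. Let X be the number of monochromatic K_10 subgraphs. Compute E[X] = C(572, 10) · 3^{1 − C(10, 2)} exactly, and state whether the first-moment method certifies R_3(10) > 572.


E[X] = C(572, 10) · 3^{1 − 45} = 954640815642161682606 · 3^{−44} = 954640815642161682606/984770902183611232881.
As a reduced fraction: E[X] = 106071201738017964734/109418989131512359209 ≈ 0.969404.
Is E[X] < 1? YES.
Since E[X] < 1, there exists a 3-coloring of K_{572} with no monochromatic K_10; hence R_3(10) > 572.

E[X] = 106071201738017964734/109418989131512359209 ≈ 0.969404; E[X] < 1, so R_3(10) > 572.


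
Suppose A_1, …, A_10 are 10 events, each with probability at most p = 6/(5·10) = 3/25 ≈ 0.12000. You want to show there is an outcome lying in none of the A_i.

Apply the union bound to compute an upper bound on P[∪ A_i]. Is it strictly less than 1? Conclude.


Union bound: P[∪_{i=1}^{10} A_i] ≤ Σ_i P[A_i] ≤ 10·p = 10·(3/25) = 6/5.
Numerically: 6/5 ≈ 1.20000.
Is 6/5 < 1? NO.
Since the bound 6/5 is ≥ 1, the union bound is uninformative here; it does NOT by itself certify existence.

10·p = 6/5 ≈ 1.20000; existence NOT certified by the union bound.


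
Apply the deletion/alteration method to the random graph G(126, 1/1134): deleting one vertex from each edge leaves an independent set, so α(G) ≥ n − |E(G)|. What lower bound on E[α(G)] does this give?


E[|E(G)|] = C(126, 2)·p = 7875 · (1/1134) = 125/18.
E[α(G)] ≥ n − E[|E(G)|] = 126 − 125/18 = 2143/18.
Numerically: ≈ 119.05556.
(This is only a lower bound; the true E[α(G)] may be larger.)

E[α(G)] ≥ 2143/18 ≈ 119.05556.


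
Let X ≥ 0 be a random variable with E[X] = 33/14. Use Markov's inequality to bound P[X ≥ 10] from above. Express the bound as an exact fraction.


μ = E[X] = 33/14, a = 10.
Markov: P[X ≥ 10] ≤ μ/a = (33/14)/10 = 33/140.
Numerically: ≈ 0.236.
(Since a = 10 > μ = 2.357, the bound 33/140 is < 1 and informative.)

P[X ≥ 10] ≤ 33/140 ≈ 0.236.


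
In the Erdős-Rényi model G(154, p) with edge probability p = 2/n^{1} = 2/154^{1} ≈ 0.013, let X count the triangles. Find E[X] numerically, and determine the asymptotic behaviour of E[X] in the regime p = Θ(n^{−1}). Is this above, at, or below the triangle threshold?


Number of potential triangles: C(154, 3) = 596904.
Each occurs with probability p³ ≈ (0.013)³ ≈ 2.19042e-06.
By linearity: E[X] = C(154, 3)·p³ ≈ 596904 · 2.19042e-06 ≈ 1.307.
Here α = 1, so p = 2/n is exactly at the triangle threshold p ~ 1/n. Asymptotically E[X] → c³/6 = 2³/6 = 4/3 ≈ 1.333, a bounded constant. In this regime the triangle count is asymptotically Poisson(c³/6).

E[X] ≈ 1.307; in regime p = Θ(1/n^{1}) E[X] stays bounded (at the triangle threshold p ~ 1/n).


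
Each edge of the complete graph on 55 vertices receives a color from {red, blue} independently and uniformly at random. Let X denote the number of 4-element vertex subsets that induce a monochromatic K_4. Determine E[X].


Let X = Σ_S X_S over the C(55, 4) = 341055 subsets S of size 4, where X_S = 1 if the K_4 on S is monochromatic.
For a fixed S, the K_4 on S has C(4, 2) = 6 edges. P[all 6 edges red] = (1/2)^6, and likewise for blue, so P[monochromatic] = 2·(1/2)^6 = 2^{1 − 6} = 1/32.
By linearity of expectation: E[X] = C(55, 4) · 2^{1 − 6} = 341055 · 1/32 = 341055/32.
Numerically: E[X] ≈ 10657.969.

E[X] = C(55,4)·2^(1−C(4,2)) = 341055/32 ≈ 10657.969.


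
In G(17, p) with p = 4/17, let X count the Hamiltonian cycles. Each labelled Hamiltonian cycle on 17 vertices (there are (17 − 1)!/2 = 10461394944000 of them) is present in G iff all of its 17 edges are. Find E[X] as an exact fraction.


K_17 has (17 − 1)!/2 = 10461394944000 labelled Hamiltonian cycles.
For each such Hamiltonian cycle H, let X_H = 1 if all 17 edges of H are present in G. Then P[X_H = 1] = p^{17} = (4/17)^{17} = 17179869184/827240261886336764177.
Summing the indicators: E[X] = Σ_H E[X_H] = 10461394944000 · p^{17} = 10461394944000 · 17179869184/827240261886336764177 = 179725396620079005696000/827240261886336764177.
Numerically: E[X] ≈ 217.259.

E[X] = 10461394944000 · (4/17)^{17} = 179725396620079005696000/827240261886336764177 ≈ 217.259.


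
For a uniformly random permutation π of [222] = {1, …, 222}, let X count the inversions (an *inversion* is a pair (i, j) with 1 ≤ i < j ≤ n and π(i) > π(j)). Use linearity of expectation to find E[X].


Write X = Σ X_I over the C(222, 2) = 24531 pairs i < j, with X_I the indicator of one inversion.
There are 24531 indicators.
For each fixed pair i < j, the values π(i) and π(j) are two distinct elements of {1, …, 222} in uniformly random order; by symmetry P[π(i) > π(j)] = 1/2.
By linearity: E[X] = 24531 · (1/2) = C(222, 2) · (1/2) = 24531/2 = 24531/2 ≈ 12265.500000.

E[X] = 24531/2 = 12265.500000.


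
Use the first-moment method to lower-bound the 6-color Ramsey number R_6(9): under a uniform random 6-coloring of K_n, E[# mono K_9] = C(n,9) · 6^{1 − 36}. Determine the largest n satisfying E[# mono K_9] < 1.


We need C(n, 9) · 6^{1 − 36} < 1, i.e. C(n, 9) < 6^{36 − 1} = 1719070799748422591028658176.
Check values of n near the boundary:
  n = 4406: C(4406, 9) = 1710356485221788389505285700; 1710356485221788389505285700 < 1719070799748422591028658176? YES
  n = 4407: C(4407, 9) = 1713856532599459170657070050; 1713856532599459170657070050 < 1719070799748422591028658176? YES
  n = 4408: C(4408, 9) = 1717362945146264156457459600; 1717362945146264156457459600 < 1719070799748422591028658176? YES
  n = 4409: C(4409, 9) = 1720875732988608787686577131; 1720875732988608787686577131 < 1719070799748422591028658176? NO
The largest n with C(n, 9) < 1719070799748422591028658176 is n = 4408 (where E[X] = 35778394690547169926197075/35813974994758803979763712 ≈ 0.999). Hence R_6(9) > 4408, i.e. R_6(9) ≥ 4409.

Largest n = 4408; hence R_6(9) > 4408.


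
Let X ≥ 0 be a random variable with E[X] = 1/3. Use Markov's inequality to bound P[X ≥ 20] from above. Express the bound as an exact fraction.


μ = E[X] = 1/3, a = 20.
Markov: P[X ≥ 20] ≤ μ/a = (1/3)/20 = 1/60.
Numerically: ≈ 0.016667.
(Since a = 20 > μ = 0.333333, the bound 1/60 is < 1 and informative.)

P[X ≥ 20] ≤ 1/60 ≈ 0.016667.


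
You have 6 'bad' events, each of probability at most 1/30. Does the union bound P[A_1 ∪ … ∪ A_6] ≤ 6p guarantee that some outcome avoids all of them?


Union bound: P[∪_{i=1}^{6} A_i] ≤ Σ_i P[A_i] ≤ 6·p = 6·(1/30) = 1/5.
Numerically: 1/5 ≈ 0.2000.
Is 1/5 < 1? YES.
Since P[∪ A_i] ≤ 1/5 < 1, the complement has P[∩ A_i^c] ≥ 1 − 1/5 = 4/5 > 0, so some outcome avoids every A_i.

6·p = 1/5 ≈ 0.2000; existence CERTIFIED by the union bound.


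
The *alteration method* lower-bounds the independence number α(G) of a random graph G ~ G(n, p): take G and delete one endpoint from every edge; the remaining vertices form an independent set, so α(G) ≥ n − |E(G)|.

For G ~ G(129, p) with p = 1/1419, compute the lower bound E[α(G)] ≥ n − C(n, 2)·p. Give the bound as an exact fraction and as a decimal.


E[|E(G)|] = C(129, 2)·p = 8256 · (1/1419) = 64/11.
E[α(G)] ≥ n − E[|E(G)|] = 129 − 64/11 = 1355/11.
Numerically: ≈ 123.182.
(This is only a lower bound; the true E[α(G)] may be larger.)

E[α(G)] ≥ 1355/11 ≈ 123.182.
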